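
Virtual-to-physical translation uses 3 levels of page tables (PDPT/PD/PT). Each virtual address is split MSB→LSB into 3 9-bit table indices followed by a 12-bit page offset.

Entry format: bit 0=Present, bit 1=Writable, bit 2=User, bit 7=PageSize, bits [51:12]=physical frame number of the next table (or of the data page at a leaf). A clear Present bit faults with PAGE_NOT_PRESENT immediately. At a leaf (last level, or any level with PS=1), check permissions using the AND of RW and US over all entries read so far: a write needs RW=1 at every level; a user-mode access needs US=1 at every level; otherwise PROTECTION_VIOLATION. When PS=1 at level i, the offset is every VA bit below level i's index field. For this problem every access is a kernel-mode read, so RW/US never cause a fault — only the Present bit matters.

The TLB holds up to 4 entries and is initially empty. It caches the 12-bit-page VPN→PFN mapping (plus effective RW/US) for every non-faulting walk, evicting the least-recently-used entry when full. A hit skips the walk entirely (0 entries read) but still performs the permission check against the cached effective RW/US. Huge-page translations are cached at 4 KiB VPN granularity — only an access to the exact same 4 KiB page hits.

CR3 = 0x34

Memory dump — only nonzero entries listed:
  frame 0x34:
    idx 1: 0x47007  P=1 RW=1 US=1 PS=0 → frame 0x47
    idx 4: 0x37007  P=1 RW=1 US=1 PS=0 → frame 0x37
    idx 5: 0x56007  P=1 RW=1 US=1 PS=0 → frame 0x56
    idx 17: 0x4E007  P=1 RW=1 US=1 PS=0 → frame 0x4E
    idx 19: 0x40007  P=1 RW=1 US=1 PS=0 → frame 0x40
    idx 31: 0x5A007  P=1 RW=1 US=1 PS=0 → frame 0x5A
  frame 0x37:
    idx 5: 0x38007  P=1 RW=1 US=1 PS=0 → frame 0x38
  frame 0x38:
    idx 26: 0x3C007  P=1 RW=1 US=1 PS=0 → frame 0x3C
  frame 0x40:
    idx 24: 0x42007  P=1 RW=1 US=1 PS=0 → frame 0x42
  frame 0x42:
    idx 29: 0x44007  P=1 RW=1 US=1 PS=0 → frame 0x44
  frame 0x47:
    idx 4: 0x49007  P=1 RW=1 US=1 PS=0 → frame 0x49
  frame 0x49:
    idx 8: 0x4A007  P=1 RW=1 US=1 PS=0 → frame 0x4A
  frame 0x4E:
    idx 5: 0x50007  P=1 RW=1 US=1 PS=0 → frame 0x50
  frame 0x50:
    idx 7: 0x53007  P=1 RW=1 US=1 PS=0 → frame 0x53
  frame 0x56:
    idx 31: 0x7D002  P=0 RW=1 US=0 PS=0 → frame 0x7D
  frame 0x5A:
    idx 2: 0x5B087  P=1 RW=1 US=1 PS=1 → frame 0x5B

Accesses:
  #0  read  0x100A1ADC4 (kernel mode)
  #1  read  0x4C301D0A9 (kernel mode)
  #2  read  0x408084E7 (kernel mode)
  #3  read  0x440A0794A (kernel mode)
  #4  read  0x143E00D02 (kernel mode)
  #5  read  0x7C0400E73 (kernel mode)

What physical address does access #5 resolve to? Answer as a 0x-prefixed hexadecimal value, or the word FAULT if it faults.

Per-access translation:
#0 VA=0x100A1ADC4 (r,kernel):
  L0 @0x34[4] → 0x37007  P=1,RW=1,US=1,PS=0
  L1 @0x37[5] → 0x38007  P=1,RW=1,US=1,PS=0
  L2 @0x38[26] → 0x3C007  P=1,RW=1,US=1,PS=0
  ⇒ phys 0x3CDC4  [3 reads]
#1 VA=0x4C301D0A9 (r,kernel):
  L0 @0x34[19] → 0x40007  P=1,RW=1,US=1,PS=0
  L1 @0x40[24] → 0x42007  P=1,RW=1,US=1,PS=0
  L2 @0x42[29] → 0x44007  P=1,RW=1,US=1,PS=0
  ⇒ phys 0x440A9  [3 reads]
#2 VA=0x408084E7 (r,kernel):
  L0 @0x34[1] → 0x47007  P=1,RW=1,US=1,PS=0
  L1 @0x47[4] → 0x49007  P=1,RW=1,US=1,PS=0
  L2 @0x49[8] → 0x4A007  P=1,RW=1,US=1,PS=0
  ⇒ phys 0x4A4E7  [3 reads]
#3 VA=0x440A0794A (r,kernel):
  L0 @0x34[17] → 0x4E007  P=1,RW=1,US=1,PS=0
  L1 @0x4E[5] → 0x50007  P=1,RW=1,US=1,PS=0
  L2 @0x50[7] → 0x53007  P=1,RW=1,US=1,PS=0
  ⇒ phys 0x5394A  [3 reads]
#4 VA=0x143E00D02 (r,kernel):
  L0 @0x34[5] → 0x56007  P=1,RW=1,US=1,PS=0
  L1 @0x56[31] → 0x7D002  P=0,RW=1,US=0,PS=0
  → PAGE_NOT_PRESENT  (2 entries read)
#5 VA=0x7C0400E73 (r,kernel):
  L0 @0x34[31] → 0x5A007  P=1,RW=1,US=1,PS=0
  L1 @0x5A[2] → 0x5B087  P=1,RW=1,US=1,PS=1
  ⇒ phys 0x5BE73 (huge @L1)  [2 reads]

Access #5 PA: 0x5BE73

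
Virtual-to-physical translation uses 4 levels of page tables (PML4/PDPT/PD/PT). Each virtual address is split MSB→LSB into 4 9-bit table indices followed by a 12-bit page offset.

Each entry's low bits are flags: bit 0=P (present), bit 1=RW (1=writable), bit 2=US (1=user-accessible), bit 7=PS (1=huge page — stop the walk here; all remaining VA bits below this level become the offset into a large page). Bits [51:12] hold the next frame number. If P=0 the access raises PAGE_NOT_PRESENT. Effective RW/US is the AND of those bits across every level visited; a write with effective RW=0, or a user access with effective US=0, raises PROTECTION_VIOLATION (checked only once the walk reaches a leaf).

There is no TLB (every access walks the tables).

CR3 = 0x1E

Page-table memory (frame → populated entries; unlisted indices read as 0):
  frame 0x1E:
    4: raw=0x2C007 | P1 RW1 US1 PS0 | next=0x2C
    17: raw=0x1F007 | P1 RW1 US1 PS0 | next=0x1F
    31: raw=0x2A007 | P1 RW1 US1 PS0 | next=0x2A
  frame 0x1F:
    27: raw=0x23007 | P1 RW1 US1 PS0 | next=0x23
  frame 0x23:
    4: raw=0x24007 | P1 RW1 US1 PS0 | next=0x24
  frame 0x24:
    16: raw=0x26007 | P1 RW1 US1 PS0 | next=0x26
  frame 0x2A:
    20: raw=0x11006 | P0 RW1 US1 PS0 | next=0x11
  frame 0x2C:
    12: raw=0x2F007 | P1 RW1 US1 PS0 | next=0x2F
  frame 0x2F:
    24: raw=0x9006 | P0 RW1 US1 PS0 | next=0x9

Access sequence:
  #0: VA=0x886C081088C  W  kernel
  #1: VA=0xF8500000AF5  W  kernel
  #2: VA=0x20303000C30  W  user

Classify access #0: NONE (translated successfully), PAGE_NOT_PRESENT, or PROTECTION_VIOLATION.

Trace:
#0 VA=0x886C081088C (w,kernel):
  L0: frame=0x1E idx=17 entry=0x1F007 [P=1 RW=1 US=1 PS=0]
  L1: frame=0x1F idx=27 entry=0x23007 [P=1 RW=1 US=1 PS=0]
  L2: frame=0x23 idx=4 entry=0x24007 [P=1 RW=1 US=1 PS=0]
  L3: frame=0x24 idx=16 entry=0x26007 [P=1 RW=1 US=1 PS=0]
  → PA=0x2688C  (4 entries read)
#1 VA=0xF8500000AF5 (w,kernel):
  L0: frame=0x1E idx=31 entry=0x2A007 [P=1 RW=1 US=1 PS=0]
  L1: frame=0x2A idx=20 entry=0x11006 [P=0 RW=1 US=1 PS=0]
  ✗ PAGE_NOT_PRESENT  [2 reads]
#2 VA=0x20303000C30 (w,user):
  L0: frame=0x1E idx=4 entry=0x2C007 [P=1 RW=1 US=1 PS=0]
  L1: frame=0x2C idx=12 entry=0x2F007 [P=1 RW=1 US=1 PS=0]
  L2: frame=0x2F idx=24 entry=0x9006 [P=0 RW=1 US=1 PS=0]
  ✗ PAGE_NOT_PRESENT  [3 reads]

Access #0 fault: NONE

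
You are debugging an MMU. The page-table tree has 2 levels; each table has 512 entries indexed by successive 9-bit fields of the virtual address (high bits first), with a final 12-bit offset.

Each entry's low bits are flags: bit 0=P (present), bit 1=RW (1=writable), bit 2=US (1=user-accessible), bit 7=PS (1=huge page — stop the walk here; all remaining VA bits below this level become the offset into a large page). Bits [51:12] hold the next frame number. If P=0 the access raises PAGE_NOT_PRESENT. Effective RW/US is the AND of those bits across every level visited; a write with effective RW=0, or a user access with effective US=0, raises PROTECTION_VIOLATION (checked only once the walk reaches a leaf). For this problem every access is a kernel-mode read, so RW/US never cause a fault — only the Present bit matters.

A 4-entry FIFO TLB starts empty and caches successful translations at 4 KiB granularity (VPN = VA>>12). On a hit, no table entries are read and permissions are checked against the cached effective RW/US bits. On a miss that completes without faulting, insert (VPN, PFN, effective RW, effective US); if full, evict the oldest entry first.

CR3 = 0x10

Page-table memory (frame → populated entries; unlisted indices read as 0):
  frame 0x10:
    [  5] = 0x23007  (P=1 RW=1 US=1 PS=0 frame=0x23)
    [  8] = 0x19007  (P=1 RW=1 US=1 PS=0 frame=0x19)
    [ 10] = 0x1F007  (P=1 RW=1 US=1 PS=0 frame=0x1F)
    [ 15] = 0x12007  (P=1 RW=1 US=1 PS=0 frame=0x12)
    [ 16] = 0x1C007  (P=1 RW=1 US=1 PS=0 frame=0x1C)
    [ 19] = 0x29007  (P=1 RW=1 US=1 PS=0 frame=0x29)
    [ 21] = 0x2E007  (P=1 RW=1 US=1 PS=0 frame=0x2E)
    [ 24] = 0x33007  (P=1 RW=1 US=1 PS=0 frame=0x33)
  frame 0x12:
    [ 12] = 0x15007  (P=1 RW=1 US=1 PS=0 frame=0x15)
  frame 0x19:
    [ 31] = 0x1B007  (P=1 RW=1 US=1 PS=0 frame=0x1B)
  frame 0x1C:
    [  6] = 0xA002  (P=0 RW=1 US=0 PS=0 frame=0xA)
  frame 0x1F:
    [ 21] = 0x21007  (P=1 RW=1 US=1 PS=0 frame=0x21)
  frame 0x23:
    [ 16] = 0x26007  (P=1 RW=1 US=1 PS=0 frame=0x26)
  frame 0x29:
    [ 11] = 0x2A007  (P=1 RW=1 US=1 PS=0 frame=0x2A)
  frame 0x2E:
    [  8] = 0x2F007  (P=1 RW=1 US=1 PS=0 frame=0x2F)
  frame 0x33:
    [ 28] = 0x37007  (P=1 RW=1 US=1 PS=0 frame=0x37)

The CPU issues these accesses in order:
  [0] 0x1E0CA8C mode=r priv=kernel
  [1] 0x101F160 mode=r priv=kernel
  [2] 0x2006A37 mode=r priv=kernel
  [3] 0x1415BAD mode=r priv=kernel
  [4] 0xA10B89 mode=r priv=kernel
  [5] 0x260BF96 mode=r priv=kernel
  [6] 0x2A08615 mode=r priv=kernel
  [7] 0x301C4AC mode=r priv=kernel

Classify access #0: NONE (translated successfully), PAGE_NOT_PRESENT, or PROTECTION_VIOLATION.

Trace:
#0 VA=0x1E0CA8C (r,kernel):
  L0 @0x10[15] → 0x12007  P=1,RW=1,US=1,PS=0
  L1 @0x12[12] → 0x15007  P=1,RW=1,US=1,PS=0
  ⇒ phys 0x15A8C  [2 reads]
#1 VA=0x101F160 (r,kernel):
  L0 @0x10[8] → 0x19007  P=1,RW=1,US=1,PS=0
  L1 @0x19[31] → 0x1B007  P=1,RW=1,US=1,PS=0
  ⇒ phys 0x1B160  [2 reads]
#2 VA=0x2006A37 (r,kernel):
  L0 @0x10[16] → 0x1C007  P=1,RW=1,US=1,PS=0
  L1 @0x1C[6] → 0xA002  P=0,RW=1,US=0,PS=0
  ⇒ fault: PAGE_NOT_PRESENT  — 2 lookups
#3 VA=0x1415BAD (r,kernel):
  L0 @0x10[10] → 0x1F007  P=1,RW=1,US=1,PS=0
  L1 @0x1F[21] → 0x21007  P=1,RW=1,US=1,PS=0
  ⇒ phys 0x21BAD  [2 reads]
#4 VA=0xA10B89 (r,kernel):
  L0 @0x10[5] → 0x23007  P=1,RW=1,US=1,PS=0
  L1 @0x23[16] → 0x26007  P=1,RW=1,US=1,PS=0
  ⇒ phys 0x26B89  [2 reads]
#5 VA=0x260BF96 (r,kernel):
  L0 @0x10[19] → 0x29007  P=1,RW=1,US=1,PS=0
  L1 @0x29[11] → 0x2A007  P=1,RW=1,US=1,PS=0
  ⇒ phys 0x2AF96  [2 reads]
#6 VA=0x2A08615 (r,kernel):
  L0 @0x10[21] → 0x2E007  P=1,RW=1,US=1,PS=0
  L1 @0x2E[8] → 0x2F007  P=1,RW=1,US=1,PS=0
  ⇒ phys 0x2F615  [2 reads]
#7 VA=0x301C4AC (r,kernel):
  L0 @0x10[24] → 0x33007  P=1,RW=1,US=1,PS=0
  L1 @0x33[28] → 0x37007  P=1,RW=1,US=1,PS=0
  ⇒ phys 0x374AC  [2 reads]

Access #0 fault: NONE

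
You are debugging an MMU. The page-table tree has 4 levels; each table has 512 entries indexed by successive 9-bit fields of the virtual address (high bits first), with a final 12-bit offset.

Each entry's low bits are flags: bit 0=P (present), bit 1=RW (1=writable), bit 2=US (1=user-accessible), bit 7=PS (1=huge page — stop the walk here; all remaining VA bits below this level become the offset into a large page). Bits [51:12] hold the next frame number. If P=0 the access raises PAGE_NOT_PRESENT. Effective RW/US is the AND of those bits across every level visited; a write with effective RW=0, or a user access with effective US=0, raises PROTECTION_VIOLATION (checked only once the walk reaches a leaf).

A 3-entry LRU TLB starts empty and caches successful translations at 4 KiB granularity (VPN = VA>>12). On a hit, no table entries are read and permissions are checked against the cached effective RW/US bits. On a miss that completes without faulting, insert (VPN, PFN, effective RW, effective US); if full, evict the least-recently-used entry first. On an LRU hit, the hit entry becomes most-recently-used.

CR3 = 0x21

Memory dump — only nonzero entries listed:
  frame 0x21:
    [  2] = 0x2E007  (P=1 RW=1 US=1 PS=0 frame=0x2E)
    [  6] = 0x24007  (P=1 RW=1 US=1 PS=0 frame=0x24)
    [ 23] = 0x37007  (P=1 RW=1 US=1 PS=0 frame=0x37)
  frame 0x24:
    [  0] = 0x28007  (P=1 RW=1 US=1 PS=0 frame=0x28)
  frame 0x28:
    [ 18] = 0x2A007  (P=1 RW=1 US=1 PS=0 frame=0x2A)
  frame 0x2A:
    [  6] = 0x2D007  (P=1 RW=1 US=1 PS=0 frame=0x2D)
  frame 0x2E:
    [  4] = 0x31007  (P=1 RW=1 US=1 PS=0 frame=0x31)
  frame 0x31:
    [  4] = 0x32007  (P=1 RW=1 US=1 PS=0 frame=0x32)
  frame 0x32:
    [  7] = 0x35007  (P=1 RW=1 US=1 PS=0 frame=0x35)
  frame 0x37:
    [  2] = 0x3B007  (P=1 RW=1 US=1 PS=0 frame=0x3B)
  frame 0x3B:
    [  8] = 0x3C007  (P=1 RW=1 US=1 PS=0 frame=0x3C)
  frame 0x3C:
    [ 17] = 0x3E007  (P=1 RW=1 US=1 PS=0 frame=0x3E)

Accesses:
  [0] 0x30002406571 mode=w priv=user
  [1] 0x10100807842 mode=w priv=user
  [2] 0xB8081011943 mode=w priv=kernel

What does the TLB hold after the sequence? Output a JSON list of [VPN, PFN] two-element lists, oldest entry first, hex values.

Per-access translation:
#0 VA=0x30002406571 (w,user):
  L0: frame=0x21 idx=6 entry=0x24007 [P=1 RW=1 US=1 PS=0]
  L1: frame=0x24 idx=0 entry=0x28007 [P=1 RW=1 US=1 PS=0]
  L2: frame=0x28 idx=18 entry=0x2A007 [P=1 RW=1 US=1 PS=0]
  L3: frame=0x2A idx=6 entry=0x2D007 [P=1 RW=1 US=1 PS=0]
  ⇒ phys 0x2D571  [4 reads]
#1 VA=0x10100807842 (w,user):
  L0: frame=0x21 idx=2 entry=0x2E007 [P=1 RW=1 US=1 PS=0]
  L1: frame=0x2E idx=4 entry=0x31007 [P=1 RW=1 US=1 PS=0]
  L2: frame=0x31 idx=4 entry=0x32007 [P=1 RW=1 US=1 PS=0]
  L3: frame=0x32 idx=7 entry=0x35007 [P=1 RW=1 US=1 PS=0]
  ⇒ phys 0x35842  [4 reads]
#2 VA=0xB8081011943 (w,kernel):
  L0: frame=0x21 idx=23 entry=0x37007 [P=1 RW=1 US=1 PS=0]
  L1: frame=0x37 idx=2 entry=0x3B007 [P=1 RW=1 US=1 PS=0]
  L2: frame=0x3B idx=8 entry=0x3C007 [P=1 RW=1 US=1 PS=0]
  L3: frame=0x3C idx=17 entry=0x3E007 [P=1 RW=1 US=1 PS=0]
  ⇒ phys 0x3E943  [4 reads]

TLB: [["0x30002406", "0x2D"], ["0x10100807", "0x35"], ["0xB8081011", "0x3E"]]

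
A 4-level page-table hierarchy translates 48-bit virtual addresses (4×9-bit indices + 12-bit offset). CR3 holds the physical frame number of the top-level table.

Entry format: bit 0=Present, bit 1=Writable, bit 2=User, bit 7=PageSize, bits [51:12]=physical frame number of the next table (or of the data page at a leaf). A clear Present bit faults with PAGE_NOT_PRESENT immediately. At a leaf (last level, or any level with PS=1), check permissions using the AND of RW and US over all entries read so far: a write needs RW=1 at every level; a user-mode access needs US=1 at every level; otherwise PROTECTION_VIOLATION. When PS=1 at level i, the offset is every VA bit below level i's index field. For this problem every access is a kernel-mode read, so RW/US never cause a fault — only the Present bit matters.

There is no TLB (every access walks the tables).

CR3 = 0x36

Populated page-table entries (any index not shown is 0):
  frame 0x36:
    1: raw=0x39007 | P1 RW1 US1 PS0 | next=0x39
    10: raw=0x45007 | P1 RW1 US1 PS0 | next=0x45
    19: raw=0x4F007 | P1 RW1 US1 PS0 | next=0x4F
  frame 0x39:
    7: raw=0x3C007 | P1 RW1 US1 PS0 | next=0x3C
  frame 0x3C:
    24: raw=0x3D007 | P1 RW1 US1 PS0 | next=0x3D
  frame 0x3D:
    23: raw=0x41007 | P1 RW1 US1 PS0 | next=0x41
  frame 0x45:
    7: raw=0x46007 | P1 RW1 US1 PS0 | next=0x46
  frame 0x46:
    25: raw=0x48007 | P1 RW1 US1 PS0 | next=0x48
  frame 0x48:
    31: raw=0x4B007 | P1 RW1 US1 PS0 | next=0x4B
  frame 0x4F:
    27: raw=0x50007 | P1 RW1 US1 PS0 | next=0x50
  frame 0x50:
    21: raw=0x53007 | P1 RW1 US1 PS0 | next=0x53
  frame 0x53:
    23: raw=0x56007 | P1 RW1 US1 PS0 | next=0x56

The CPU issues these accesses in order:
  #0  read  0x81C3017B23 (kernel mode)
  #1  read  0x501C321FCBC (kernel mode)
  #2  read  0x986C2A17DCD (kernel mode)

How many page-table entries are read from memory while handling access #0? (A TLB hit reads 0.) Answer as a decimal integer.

Walk each access:
#0 VA=0x81C3017B23 (r,kernel):
  [0] read 0x36 idx=1: raw=0x39007 flags P=1 W=1 U=1 S=0
  [1] read 0x39 idx=7: raw=0x3C007 flags P=1 W=1 U=1 S=0
  [2] read 0x3C idx=24: raw=0x3D007 flags P=1 W=1 U=1 S=0
  [3] read 0x3D idx=23: raw=0x41007 flags P=1 W=1 U=1 S=0
  ✓ 0x41B23  — 4 lookups
#1 VA=0x501C321FCBC (r,kernel):
  [0] read 0x36 idx=10: raw=0x45007 flags P=1 W=1 U=1 S=0
  [1] read 0x45 idx=7: raw=0x46007 flags P=1 W=1 U=1 S=0
  [2] read 0x46 idx=25: raw=0x48007 flags P=1 W=1 U=1 S=0
  [3] read 0x48 idx=31: raw=0x4B007 flags P=1 W=1 U=1 S=0
  ✓ 0x4BCBC  — 4 lookups
#2 VA=0x986C2A17DCD (r,kernel):
  [0] read 0x36 idx=19: raw=0x4F007 flags P=1 W=1 U=1 S=0
  [1] read 0x4F idx=27: raw=0x50007 flags P=1 W=1 U=1 S=0
  [2] read 0x50 idx=21: raw=0x53007 flags P=1 W=1 U=1 S=0
  [3] read 0x53 idx=23: raw=0x56007 flags P=1 W=1 U=1 S=0
  ✓ 0x56DCD  — 4 lookups

Entries read for #0: 4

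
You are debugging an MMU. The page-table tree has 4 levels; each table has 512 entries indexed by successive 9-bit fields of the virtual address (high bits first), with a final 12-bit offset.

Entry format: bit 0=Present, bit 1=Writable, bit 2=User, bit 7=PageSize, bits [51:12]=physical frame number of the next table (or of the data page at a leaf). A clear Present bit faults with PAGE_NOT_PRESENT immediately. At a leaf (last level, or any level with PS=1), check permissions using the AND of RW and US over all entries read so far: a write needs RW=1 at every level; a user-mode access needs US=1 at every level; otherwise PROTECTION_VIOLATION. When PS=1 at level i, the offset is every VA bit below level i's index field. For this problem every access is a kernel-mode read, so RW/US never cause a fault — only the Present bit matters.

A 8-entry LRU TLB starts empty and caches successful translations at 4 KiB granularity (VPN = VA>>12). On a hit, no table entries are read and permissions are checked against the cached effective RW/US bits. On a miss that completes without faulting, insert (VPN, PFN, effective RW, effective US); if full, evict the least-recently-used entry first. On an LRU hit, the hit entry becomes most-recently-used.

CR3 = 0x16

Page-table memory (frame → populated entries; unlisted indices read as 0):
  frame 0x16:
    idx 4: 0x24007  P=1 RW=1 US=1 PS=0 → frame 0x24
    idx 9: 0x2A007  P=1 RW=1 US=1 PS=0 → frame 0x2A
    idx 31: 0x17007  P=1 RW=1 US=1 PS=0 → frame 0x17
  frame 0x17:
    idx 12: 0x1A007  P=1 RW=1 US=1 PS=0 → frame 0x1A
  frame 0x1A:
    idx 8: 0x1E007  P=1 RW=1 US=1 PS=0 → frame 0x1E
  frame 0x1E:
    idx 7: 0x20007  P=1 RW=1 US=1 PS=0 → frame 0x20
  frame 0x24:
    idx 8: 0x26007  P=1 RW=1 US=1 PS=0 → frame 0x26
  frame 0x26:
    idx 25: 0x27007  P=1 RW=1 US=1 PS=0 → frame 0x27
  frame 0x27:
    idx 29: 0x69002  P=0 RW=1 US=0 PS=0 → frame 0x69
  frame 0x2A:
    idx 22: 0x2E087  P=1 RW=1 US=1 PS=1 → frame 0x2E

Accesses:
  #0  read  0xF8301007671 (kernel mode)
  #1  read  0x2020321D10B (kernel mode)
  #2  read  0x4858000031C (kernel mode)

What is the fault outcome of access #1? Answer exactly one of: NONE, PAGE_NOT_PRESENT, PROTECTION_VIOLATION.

Trace:
#0 VA=0xF8301007671 (r,kernel):
  L0 @0x16[31] → 0x17007  P=1,RW=1,US=1,PS=0
  L1 @0x17[12] → 0x1A007  P=1,RW=1,US=1,PS=0
  L2 @0x1A[8] → 0x1E007  P=1,RW=1,US=1,PS=0
  L3 @0x1E[7] → 0x20007  P=1,RW=1,US=1,PS=0
  ⇒ phys 0x20671  [4 reads]
#1 VA=0x2020321D10B (r,kernel):
  L0 @0x16[4] → 0x24007  P=1,RW=1,US=1,PS=0
  L1 @0x24[8] → 0x26007  P=1,RW=1,US=1,PS=0
  L2 @0x26[25] → 0x27007  P=1,RW=1,US=1,PS=0
  L3 @0x27[29] → 0x69002  P=0,RW=1,US=0,PS=0
  ⇒ fault: PAGE_NOT_PRESENT  — 4 lookups
#2 VA=0x4858000031C (r,kernel):
  L0 @0x16[9] → 0x2A007  P=1,RW=1,US=1,PS=0
  L1 @0x2A[22] → 0x2E087  P=1,RW=1,US=1,PS=1
  ⇒ phys 0x2E31C (huge @L1)  [2 reads]

Access #1 fault: PAGE_NOT_PRESENT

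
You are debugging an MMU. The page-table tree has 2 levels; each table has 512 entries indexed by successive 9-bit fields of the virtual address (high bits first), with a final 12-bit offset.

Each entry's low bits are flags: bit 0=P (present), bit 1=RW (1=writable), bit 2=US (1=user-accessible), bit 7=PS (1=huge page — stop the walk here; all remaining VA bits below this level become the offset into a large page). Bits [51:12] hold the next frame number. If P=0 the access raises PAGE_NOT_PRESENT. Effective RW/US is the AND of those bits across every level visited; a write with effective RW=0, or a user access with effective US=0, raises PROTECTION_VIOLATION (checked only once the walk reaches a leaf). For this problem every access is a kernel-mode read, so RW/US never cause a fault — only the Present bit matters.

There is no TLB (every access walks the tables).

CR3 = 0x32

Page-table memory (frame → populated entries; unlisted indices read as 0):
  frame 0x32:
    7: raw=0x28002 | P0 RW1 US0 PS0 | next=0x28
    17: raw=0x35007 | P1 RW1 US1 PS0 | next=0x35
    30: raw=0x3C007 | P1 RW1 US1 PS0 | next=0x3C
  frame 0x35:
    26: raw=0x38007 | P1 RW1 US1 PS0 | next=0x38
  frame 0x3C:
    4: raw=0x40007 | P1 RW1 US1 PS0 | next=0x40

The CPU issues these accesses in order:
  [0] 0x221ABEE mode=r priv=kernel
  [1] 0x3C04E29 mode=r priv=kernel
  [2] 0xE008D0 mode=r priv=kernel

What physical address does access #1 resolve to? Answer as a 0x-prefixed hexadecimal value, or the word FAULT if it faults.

Trace:
#0 VA=0x221ABEE (r,kernel):
  [0] read 0x32 idx=17: raw=0x35007 flags P=1 W=1 U=1 S=0
  [1] read 0x35 idx=26: raw=0x38007 flags P=1 W=1 U=1 S=0
  ✓ 0x38BEE  — 2 lookups
#1 VA=0x3C04E29 (r,kernel):
  [0] read 0x32 idx=30: raw=0x3C007 flags P=1 W=1 U=1 S=0
  [1] read 0x3C idx=4: raw=0x40007 flags P=1 W=1 U=1 S=0
  ✓ 0x40E29  — 2 lookups
#2 VA=0xE008D0 (r,kernel):
  [0] read 0x32 idx=7: raw=0x28002 flags P=0 W=1 U=0 S=0
  ⇒ fault: PAGE_NOT_PRESENT  — 1 lookups

Access #1 PA: 0x40E29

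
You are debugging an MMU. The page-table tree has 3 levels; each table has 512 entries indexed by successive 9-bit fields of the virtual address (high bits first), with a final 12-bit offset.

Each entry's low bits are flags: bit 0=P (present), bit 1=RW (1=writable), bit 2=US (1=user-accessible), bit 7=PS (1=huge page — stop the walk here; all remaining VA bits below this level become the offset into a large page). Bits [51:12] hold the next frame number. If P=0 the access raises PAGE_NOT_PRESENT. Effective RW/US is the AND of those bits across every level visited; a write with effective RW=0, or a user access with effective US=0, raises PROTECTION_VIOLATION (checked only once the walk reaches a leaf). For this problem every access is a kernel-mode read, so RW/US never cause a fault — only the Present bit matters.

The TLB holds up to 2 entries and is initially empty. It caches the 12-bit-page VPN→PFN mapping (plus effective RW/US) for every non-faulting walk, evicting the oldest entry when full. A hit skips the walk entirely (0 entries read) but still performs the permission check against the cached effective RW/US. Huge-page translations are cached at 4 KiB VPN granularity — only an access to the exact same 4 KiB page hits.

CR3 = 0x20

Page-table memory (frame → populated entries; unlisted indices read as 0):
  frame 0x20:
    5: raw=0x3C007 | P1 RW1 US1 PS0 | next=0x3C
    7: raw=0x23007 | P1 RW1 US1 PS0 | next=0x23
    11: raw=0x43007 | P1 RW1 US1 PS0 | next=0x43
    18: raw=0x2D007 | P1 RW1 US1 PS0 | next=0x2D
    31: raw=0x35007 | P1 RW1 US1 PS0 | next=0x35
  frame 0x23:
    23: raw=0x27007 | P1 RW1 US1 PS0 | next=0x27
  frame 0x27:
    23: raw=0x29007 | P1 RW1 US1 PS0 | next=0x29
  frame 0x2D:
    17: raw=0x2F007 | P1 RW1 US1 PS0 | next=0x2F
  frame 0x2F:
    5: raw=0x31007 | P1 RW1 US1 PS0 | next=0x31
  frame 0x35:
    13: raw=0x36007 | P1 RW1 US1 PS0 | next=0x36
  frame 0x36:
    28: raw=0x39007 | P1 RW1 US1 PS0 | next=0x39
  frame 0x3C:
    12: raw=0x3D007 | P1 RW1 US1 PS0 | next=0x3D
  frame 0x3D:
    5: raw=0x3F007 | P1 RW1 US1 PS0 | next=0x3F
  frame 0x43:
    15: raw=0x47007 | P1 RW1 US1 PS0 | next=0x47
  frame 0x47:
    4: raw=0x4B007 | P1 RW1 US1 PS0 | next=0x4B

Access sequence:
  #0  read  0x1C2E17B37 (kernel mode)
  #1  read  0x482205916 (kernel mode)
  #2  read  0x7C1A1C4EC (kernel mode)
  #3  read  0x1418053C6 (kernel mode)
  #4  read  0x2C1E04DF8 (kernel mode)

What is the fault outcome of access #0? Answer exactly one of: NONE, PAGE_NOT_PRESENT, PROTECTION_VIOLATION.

Walk each access:
#0 VA=0x1C2E17B37 (r,kernel):
  [0] read 0x20 idx=7: raw=0x23007 flags P=1 W=1 U=1 S=0
  [1] read 0x23 idx=23: raw=0x27007 flags P=1 W=1 U=1 S=0
  [2] read 0x27 idx=23: raw=0x29007 flags P=1 W=1 U=1 S=0
  ⇒ phys 0x29B37  [3 reads]
#1 VA=0x482205916 (r,kernel):
  [0] read 0x20 idx=18: raw=0x2D007 flags P=1 W=1 U=1 S=0
  [1] read 0x2D idx=17: raw=0x2F007 flags P=1 W=1 U=1 S=0
  [2] read 0x2F idx=5: raw=0x31007 flags P=1 W=1 U=1 S=0
  ⇒ phys 0x31916  [3 reads]
#2 VA=0x7C1A1C4EC (r,kernel):
  [0] read 0x20 idx=31: raw=0x35007 flags P=1 W=1 U=1 S=0
  [1] read 0x35 idx=13: raw=0x36007 flags P=1 W=1 U=1 S=0
  [2] read 0x36 idx=28: raw=0x39007 flags P=1 W=1 U=1 S=0
  ⇒ phys 0x394EC  [3 reads]
#3 VA=0x1418053C6 (r,kernel):
  [0] read 0x20 idx=5: raw=0x3C007 flags P=1 W=1 U=1 S=0
  [1] read 0x3C idx=12: raw=0x3D007 flags P=1 W=1 U=1 S=0
  [2] read 0x3D idx=5: raw=0x3F007 flags P=1 W=1 U=1 S=0
  ⇒ phys 0x3F3C6  [3 reads]
#4 VA=0x2C1E04DF8 (r,kernel):
  [0] read 0x20 idx=11: raw=0x43007 flags P=1 W=1 U=1 S=0
  [1] read 0x43 idx=15: raw=0x47007 flags P=1 W=1 U=1 S=0
  [2] read 0x47 idx=4: raw=0x4B007 flags P=1 W=1 U=1 S=0
  ⇒ phys 0x4BDF8  [3 reads]

Access #0 fault: NONE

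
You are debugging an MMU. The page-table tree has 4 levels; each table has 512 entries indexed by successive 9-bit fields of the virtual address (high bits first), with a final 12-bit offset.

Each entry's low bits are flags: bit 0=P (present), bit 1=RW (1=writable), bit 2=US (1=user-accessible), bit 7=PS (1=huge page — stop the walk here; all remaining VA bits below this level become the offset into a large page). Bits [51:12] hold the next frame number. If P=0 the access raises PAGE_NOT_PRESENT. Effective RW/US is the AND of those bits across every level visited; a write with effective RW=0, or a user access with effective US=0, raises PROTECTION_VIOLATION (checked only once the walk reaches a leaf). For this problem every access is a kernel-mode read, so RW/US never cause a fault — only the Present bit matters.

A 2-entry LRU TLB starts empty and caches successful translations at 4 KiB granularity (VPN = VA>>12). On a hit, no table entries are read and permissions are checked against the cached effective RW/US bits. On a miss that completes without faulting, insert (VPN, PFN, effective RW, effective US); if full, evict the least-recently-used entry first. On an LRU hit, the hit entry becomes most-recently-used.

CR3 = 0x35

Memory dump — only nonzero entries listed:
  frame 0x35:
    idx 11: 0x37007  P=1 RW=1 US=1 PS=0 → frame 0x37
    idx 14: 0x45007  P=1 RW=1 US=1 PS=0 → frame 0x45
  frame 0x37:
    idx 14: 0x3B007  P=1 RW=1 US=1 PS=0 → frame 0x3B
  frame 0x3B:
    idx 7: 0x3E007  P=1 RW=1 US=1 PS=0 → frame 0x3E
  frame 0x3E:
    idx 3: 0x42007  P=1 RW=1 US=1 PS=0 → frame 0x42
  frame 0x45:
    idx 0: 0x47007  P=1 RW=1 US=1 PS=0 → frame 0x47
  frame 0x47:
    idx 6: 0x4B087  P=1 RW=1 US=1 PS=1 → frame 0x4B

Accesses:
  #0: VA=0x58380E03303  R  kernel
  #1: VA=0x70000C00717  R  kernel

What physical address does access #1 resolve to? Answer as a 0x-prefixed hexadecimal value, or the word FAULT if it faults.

Walk each access:
#0 VA=0x58380E03303 (r,kernel):
  lvl0: tbl 0x35, slot 11 ⇒ 0x37007 (P1/RW1/US1/PS0)
  lvl1: tbl 0x37, slot 14 ⇒ 0x3B007 (P1/RW1/US1/PS0)
  lvl2: tbl 0x3B, slot 7 ⇒ 0x3E007 (P1/RW1/US1/PS0)
  lvl3: tbl 0x3E, slot 3 ⇒ 0x42007 (P1/RW1/US1/PS0)
  ✓ 0x42303  — 4 lookups
#1 VA=0x70000C00717 (r,kernel):
  lvl0: tbl 0x35, slot 14 ⇒ 0x45007 (P1/RW1/US1/PS0)
  lvl1: tbl 0x45, slot 0 ⇒ 0x47007 (P1/RW1/US1/PS0)
  lvl2: tbl 0x47, slot 6 ⇒ 0x4B087 (P1/RW1/US1/PS1)
  ✓ 0x4B717 (huge @L2)  — 3 lookups

Access #1 PA: 0x4B717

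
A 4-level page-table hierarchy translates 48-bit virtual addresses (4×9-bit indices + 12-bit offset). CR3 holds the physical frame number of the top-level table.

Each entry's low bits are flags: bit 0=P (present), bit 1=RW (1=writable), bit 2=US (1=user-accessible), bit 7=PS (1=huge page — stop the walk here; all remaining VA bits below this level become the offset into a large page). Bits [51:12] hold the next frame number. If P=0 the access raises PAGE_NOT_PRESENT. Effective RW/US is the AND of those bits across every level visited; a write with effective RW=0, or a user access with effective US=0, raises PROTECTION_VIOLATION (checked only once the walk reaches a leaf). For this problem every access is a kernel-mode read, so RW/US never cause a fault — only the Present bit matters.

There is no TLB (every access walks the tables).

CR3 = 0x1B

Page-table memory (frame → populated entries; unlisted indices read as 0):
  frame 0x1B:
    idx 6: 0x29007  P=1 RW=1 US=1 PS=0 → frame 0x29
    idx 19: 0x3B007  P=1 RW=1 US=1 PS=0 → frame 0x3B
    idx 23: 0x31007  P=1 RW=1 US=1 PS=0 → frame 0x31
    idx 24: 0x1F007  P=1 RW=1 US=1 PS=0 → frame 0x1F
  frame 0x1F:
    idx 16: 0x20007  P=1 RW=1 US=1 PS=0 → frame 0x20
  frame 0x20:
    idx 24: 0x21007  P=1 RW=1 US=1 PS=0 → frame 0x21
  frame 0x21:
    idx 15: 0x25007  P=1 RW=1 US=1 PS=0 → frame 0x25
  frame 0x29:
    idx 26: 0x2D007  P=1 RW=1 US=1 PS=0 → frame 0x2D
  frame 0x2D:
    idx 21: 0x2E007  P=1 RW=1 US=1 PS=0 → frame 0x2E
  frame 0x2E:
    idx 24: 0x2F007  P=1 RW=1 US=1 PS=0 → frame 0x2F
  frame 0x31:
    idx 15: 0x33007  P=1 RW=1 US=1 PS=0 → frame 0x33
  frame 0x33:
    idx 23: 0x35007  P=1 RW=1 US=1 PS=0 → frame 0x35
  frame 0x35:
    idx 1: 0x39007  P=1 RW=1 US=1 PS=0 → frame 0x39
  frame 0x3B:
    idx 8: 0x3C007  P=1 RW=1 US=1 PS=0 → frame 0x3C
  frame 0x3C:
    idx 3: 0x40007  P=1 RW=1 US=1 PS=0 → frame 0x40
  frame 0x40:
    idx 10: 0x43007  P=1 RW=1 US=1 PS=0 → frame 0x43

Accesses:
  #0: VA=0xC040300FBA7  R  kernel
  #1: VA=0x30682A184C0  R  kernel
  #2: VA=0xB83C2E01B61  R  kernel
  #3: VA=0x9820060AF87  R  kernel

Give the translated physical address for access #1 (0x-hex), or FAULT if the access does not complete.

Trace:
#0 VA=0xC040300FBA7 (r,kernel):
  lvl0: tbl 0x1B, slot 24 ⇒ 0x1F007 (P1/RW1/US1/PS0)
  lvl1: tbl 0x1F, slot 16 ⇒ 0x20007 (P1/RW1/US1/PS0)
  lvl2: tbl 0x20, slot 24 ⇒ 0x21007 (P1/RW1/US1/PS0)
  lvl3: tbl 0x21, slot 15 ⇒ 0x25007 (P1/RW1/US1/PS0)
  ✓ 0x25BA7  — 4 lookups
#1 VA=0x30682A184C0 (r,kernel):
  lvl0: tbl 0x1B, slot 6 ⇒ 0x29007 (P1/RW1/US1/PS0)
  lvl1: tbl 0x29, slot 26 ⇒ 0x2D007 (P1/RW1/US1/PS0)
  lvl2: tbl 0x2D, slot 21 ⇒ 0x2E007 (P1/RW1/US1/PS0)
  lvl3: tbl 0x2E, slot 24 ⇒ 0x2F007 (P1/RW1/US1/PS0)
  ✓ 0x2F4C0  — 4 lookups
#2 VA=0xB83C2E01B61 (r,kernel):
  lvl0: tbl 0x1B, slot 23 ⇒ 0x31007 (P1/RW1/US1/PS0)
  lvl1: tbl 0x31, slot 15 ⇒ 0x33007 (P1/RW1/US1/PS0)
  lvl2: tbl 0x33, slot 23 ⇒ 0x35007 (P1/RW1/US1/PS0)
  lvl3: tbl 0x35, slot 1 ⇒ 0x39007 (P1/RW1/US1/PS0)
  ✓ 0x39B61  — 4 lookups
#3 VA=0x9820060AF87 (r,kernel):
  lvl0: tbl 0x1B, slot 19 ⇒ 0x3B007 (P1/RW1/US1/PS0)
  lvl1: tbl 0x3B, slot 8 ⇒ 0x3C007 (P1/RW1/US1/PS0)
  lvl2: tbl 0x3C, slot 3 ⇒ 0x40007 (P1/RW1/US1/PS0)
  lvl3: tbl 0x40, slot 10 ⇒ 0x43007 (P1/RW1/US1/PS0)
  ✓ 0x43F87  — 4 lookups

Access #1 PA: 0x2F4C0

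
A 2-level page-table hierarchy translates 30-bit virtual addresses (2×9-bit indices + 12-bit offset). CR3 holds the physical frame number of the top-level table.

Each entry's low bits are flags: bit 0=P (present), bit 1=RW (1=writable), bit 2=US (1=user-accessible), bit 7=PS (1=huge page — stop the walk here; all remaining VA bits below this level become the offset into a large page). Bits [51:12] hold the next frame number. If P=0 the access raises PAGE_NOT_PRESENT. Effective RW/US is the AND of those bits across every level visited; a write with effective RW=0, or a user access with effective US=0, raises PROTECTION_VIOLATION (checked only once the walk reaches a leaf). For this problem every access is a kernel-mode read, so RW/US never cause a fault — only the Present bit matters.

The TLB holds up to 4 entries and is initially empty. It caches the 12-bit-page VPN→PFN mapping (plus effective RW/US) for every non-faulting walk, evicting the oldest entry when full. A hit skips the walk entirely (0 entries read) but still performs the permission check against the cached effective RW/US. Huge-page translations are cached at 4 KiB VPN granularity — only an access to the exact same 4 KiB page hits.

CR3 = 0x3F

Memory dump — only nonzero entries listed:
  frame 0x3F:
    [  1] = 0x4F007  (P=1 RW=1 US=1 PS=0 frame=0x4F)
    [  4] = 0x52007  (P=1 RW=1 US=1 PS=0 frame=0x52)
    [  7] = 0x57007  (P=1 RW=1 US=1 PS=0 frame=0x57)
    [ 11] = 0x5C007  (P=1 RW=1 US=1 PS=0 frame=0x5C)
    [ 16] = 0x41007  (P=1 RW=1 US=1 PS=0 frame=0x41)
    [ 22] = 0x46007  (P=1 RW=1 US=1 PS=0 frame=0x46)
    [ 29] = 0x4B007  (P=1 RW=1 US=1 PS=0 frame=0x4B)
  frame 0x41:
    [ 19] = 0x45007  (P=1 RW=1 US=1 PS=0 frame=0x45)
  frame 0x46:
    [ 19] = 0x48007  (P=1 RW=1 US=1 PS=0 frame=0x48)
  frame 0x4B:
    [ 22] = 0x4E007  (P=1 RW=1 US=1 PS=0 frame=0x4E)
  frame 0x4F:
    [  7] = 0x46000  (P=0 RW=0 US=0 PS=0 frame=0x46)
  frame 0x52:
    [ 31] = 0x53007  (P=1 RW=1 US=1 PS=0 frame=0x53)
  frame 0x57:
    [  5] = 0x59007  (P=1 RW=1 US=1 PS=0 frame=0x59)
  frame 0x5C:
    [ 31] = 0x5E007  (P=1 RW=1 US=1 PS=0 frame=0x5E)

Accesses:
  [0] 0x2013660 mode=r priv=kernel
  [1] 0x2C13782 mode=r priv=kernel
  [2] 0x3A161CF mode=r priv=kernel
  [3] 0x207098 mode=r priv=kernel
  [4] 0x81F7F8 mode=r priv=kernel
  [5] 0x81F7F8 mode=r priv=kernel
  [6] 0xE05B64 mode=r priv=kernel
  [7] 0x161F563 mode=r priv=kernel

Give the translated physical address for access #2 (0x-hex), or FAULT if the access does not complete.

Walk each access:
#0 VA=0x2013660 (r,kernel):
  L0: frame=0x3F idx=16 entry=0x41007 [P=1 RW=1 US=1 PS=0]
  L1: frame=0x41 idx=19 entry=0x45007 [P=1 RW=1 US=1 PS=0]
  ⇒ phys 0x45660  [2 reads]
#1 VA=0x2C13782 (r,kernel):
  L0: frame=0x3F idx=22 entry=0x46007 [P=1 RW=1 US=1 PS=0]
  L1: frame=0x46 idx=19 entry=0x48007 [P=1 RW=1 US=1 PS=0]
  ⇒ phys 0x48782  [2 reads]
#2 VA=0x3A161CF (r,kernel):
  L0: frame=0x3F idx=29 entry=0x4B007 [P=1 RW=1 US=1 PS=0]
  L1: frame=0x4B idx=22 entry=0x4E007 [P=1 RW=1 US=1 PS=0]
  ⇒ phys 0x4E1CF  [2 reads]
#3 VA=0x207098 (r,kernel):
  L0: frame=0x3F idx=1 entry=0x4F007 [P=1 RW=1 US=1 PS=0]
  L1: frame=0x4F idx=7 entry=0x46000 [P=0 RW=0 US=0 PS=0]
  ⇒ fault: PAGE_NOT_PRESENT  — 2 lookups
#4 VA=0x81F7F8 (r,kernel):
  L0: frame=0x3F idx=4 entry=0x52007 [P=1 RW=1 US=1 PS=0]
  L1: frame=0x52 idx=31 entry=0x53007 [P=1 RW=1 US=1 PS=0]
  ⇒ phys 0x537F8  [2 reads]
#5 VA=0x81F7F8 (r,kernel):
  TLB hit vpn=0x81F → PA=0x537F8
#6 VA=0xE05B64 (r,kernel):
  L0: frame=0x3F idx=7 entry=0x57007 [P=1 RW=1 US=1 PS=0]
  L1: frame=0x57 idx=5 entry=0x59007 [P=1 RW=1 US=1 PS=0]
  ⇒ phys 0x59B64  [2 reads]
#7 VA=0x161F563 (r,kernel):
  L0: frame=0x3F idx=11 entry=0x5C007 [P=1 RW=1 US=1 PS=0]
  L1: frame=0x5C idx=31 entry=0x5E007 [P=1 RW=1 US=1 PS=0]
  ⇒ phys 0x5E563  [2 reads]

Access #2 PA: 0x4E1CF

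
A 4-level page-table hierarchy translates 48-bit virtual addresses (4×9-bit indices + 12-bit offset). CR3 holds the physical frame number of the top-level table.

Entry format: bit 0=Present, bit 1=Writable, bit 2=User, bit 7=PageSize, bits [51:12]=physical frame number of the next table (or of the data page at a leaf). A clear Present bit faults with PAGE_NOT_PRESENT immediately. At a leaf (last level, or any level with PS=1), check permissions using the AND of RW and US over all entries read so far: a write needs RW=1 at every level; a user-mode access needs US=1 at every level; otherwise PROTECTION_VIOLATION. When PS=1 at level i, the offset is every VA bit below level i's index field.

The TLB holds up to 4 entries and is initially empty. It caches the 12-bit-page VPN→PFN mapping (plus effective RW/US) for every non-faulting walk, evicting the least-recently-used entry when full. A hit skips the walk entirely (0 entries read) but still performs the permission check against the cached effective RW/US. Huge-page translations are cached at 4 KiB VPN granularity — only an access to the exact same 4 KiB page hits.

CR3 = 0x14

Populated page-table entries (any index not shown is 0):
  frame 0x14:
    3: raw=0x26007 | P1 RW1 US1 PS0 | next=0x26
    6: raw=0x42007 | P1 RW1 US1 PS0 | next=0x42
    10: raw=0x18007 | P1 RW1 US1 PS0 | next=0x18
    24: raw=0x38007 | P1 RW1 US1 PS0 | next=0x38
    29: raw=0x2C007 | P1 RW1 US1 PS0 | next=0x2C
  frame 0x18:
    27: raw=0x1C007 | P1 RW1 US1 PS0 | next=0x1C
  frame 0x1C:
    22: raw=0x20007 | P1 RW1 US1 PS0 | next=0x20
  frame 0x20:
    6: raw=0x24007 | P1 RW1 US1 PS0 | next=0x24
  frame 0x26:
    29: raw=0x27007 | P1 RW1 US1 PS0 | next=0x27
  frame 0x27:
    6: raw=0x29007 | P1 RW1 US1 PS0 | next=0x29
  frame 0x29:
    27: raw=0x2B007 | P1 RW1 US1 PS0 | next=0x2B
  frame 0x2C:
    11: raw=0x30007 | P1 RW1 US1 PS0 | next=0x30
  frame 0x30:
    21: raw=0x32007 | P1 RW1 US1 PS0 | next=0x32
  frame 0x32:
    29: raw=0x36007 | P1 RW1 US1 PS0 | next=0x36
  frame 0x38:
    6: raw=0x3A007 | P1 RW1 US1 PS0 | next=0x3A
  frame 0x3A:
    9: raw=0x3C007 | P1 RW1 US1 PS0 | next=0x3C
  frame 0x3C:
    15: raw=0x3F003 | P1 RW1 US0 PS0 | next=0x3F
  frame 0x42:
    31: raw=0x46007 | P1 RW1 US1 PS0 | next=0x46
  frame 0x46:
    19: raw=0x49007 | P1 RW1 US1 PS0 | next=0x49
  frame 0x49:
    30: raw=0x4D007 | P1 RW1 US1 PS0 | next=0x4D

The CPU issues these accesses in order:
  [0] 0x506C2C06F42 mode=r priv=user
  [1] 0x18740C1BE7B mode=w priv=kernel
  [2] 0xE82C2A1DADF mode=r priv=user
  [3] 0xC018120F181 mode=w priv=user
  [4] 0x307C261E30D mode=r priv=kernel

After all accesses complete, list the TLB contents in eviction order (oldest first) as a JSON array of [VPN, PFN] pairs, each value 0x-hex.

Walk each access:
#0 VA=0x506C2C06F42 (r,user):
  L0 @0x14[10] → 0x18007  P=1,RW=1,US=1,PS=0
  L1 @0x18[27] → 0x1C007  P=1,RW=1,US=1,PS=0
  L2 @0x1C[22] → 0x20007  P=1,RW=1,US=1,PS=0
  L3 @0x20[6] → 0x24007  P=1,RW=1,US=1,PS=0
  ⇒ phys 0x24F42  [4 reads]
#1 VA=0x18740C1BE7B (w,kernel):
  L0 @0x14[3] → 0x26007  P=1,RW=1,US=1,PS=0
  L1 @0x26[29] → 0x27007  P=1,RW=1,US=1,PS=0
  L2 @0x27[6] → 0x29007  P=1,RW=1,US=1,PS=0
  L3 @0x29[27] → 0x2B007  P=1,RW=1,US=1,PS=0
  ⇒ phys 0x2BE7B  [4 reads]
#2 VA=0xE82C2A1DADF (r,user):
  L0 @0x14[29] → 0x2C007  P=1,RW=1,US=1,PS=0
  L1 @0x2C[11] → 0x30007  P=1,RW=1,US=1,PS=0
  L2 @0x30[21] → 0x32007  P=1,RW=1,US=1,PS=0
  L3 @0x32[29] → 0x36007  P=1,RW=1,US=1,PS=0
  ⇒ phys 0x36ADF  [4 reads]
#3 VA=0xC018120F181 (w,user):
  L0 @0x14[24] → 0x38007  P=1,RW=1,US=1,PS=0
  L1 @0x38[6] → 0x3A007  P=1,RW=1,US=1,PS=0
  L2 @0x3A[9] → 0x3C007  P=1,RW=1,US=1,PS=0
  L3 @0x3C[15] → 0x3F003  P=1,RW=1,US=0,PS=0
  ⇒ fault: PROTECTION_VIOLATION  — 4 lookups
#4 VA=0x307C261E30D (r,kernel):
  L0 @0x14[6] → 0x42007  P=1,RW=1,US=1,PS=0
  L1 @0x42[31] → 0x46007  P=1,RW=1,US=1,PS=0
  L2 @0x46[19] → 0x49007  P=1,RW=1,US=1,PS=0
  L3 @0x49[30] → 0x4D007  P=1,RW=1,US=1,PS=0
  ⇒ phys 0x4D30D  [4 reads]

TLB: [["0x506C2C06", "0x24"], ["0x18740C1B", "0x2B"], ["0xE82C2A1D", "0x36"], ["0x307C261E", "0x4D"]]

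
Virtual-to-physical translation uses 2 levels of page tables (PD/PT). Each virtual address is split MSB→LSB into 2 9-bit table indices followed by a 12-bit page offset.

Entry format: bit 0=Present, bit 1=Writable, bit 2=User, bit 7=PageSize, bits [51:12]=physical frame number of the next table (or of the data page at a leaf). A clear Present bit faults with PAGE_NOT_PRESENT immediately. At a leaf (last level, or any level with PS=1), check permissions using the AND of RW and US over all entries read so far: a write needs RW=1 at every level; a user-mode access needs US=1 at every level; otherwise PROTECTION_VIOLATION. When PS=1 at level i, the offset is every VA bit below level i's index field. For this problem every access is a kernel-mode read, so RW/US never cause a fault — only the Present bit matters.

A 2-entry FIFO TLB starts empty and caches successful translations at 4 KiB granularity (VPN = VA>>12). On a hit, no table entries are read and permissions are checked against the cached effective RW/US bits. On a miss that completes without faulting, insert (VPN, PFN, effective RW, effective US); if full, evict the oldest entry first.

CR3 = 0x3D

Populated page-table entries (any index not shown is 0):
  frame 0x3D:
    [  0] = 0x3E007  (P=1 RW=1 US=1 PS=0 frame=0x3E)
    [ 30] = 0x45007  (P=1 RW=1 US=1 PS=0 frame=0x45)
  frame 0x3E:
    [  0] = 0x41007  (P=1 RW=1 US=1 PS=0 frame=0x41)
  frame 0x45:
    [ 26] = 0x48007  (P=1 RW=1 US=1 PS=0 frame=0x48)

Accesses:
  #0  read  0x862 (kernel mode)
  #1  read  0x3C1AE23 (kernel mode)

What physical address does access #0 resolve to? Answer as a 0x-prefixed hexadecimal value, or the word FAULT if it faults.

Trace:
#0 VA=0x862 (r,kernel):
  L0 @0x3D[0] → 0x3E007  P=1,RW=1,US=1,PS=0
  L1 @0x3E[0] → 0x41007  P=1,RW=1,US=1,PS=0
  ✓ 0x41862  — 2 lookups
#1 VA=0x3C1AE23 (r,kernel):
  L0 @0x3D[30] → 0x45007  P=1,RW=1,US=1,PS=0
  L1 @0x45[26] → 0x48007  P=1,RW=1,US=1,PS=0
  ✓ 0x48E23  — 2 lookups

Access #0 PA: 0x41862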